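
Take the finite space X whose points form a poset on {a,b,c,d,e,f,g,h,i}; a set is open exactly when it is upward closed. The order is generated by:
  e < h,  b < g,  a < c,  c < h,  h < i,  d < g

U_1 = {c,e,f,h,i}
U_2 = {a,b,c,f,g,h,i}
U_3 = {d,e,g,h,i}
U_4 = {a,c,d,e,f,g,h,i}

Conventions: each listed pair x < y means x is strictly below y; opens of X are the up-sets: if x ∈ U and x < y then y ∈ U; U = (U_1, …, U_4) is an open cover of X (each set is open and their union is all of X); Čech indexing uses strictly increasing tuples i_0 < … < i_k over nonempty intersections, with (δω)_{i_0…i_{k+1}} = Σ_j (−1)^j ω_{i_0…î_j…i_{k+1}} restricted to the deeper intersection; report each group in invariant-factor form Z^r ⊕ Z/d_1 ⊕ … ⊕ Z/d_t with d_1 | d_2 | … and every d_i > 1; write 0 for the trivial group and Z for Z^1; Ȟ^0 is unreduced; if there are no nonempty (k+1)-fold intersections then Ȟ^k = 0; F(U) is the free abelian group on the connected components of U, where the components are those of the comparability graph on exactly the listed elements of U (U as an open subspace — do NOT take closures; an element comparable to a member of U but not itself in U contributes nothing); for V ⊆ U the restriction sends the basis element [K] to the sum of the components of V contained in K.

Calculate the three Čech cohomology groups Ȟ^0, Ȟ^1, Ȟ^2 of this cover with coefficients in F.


Ȟ^0 ≅ Z^3; Ȟ^1 ≅ 0; Ȟ^2 ≅ 0

nonempty intersections:
  U12={c,f,h,i} U13={e,h,i} U14={c,e,f,h,i} U23={g,h,i} U24={a,c,f,g,h,i} U34={d,e,g,h,i}
  U123={h,i} U124={c,f,h,i} U134={e,h,i} U234={g,h,i}
  U1234={h,i}
components per intersection:
  U1: {c,e,h,i} {f}
  U2: {a,c,h,i} {b,g} {f}
  U3: {d,g} {e,h,i}
  U4: {a,c,e,h,i} {d,g} {f}
  U12: {c,h,i} {f}
  U13: {e,h,i}
  U14: {c,e,h,i} {f}
  U23: {g} {h,i}
  U24: {a,c,h,i} {f} {g}
  U34: {d,g} {e,h,i}
  U123: {h,i}
  U124: {c,h,i} {f}
  U134: {e,h,i}
  U234: {g} {h,i}
  U1234: {h,i}
C dims 10,12,6,1; δ0: rk 7, SNF 1^7; δ1: rk 5, SNF 1^5; δ2: rk 1, SNF 1^1
Ȟ^0: (10−7)−0=3 ⇒ Z^3
Ȟ^1: (12−5)−7=0 ⇒ 0
Ȟ^2: (6−1)−5=0 ⇒ 0


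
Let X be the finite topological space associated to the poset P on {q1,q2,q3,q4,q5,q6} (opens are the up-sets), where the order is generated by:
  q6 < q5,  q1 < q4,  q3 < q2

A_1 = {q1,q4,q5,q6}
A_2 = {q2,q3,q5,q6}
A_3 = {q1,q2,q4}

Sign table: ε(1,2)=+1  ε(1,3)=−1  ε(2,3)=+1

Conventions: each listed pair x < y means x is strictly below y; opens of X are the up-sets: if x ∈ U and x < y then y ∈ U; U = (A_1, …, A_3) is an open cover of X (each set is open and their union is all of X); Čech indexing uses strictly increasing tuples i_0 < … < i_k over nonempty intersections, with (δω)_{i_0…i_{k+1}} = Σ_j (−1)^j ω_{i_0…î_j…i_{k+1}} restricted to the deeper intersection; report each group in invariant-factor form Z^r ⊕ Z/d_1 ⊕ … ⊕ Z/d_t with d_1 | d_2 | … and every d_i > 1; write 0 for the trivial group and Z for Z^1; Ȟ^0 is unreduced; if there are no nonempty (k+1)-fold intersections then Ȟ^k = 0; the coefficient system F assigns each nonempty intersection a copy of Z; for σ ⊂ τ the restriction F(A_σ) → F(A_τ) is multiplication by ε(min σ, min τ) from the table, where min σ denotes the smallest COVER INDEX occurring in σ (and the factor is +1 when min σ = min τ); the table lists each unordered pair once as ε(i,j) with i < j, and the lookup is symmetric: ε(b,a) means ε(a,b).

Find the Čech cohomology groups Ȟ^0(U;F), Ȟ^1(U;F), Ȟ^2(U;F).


Ȟ^0 ≅ 0; Ȟ^1 ≅ Z/2; Ȟ^2 ≅ 0

nerve of the cover:
  A12={q5,q6} A13={q1,q4} A23={q2}
C dims 3,3; δ0: rk 3, SNF 1^2·2
Ȟ^0 = (3 − 3) − 0 = 0, so Ȟ^0 ≅ 0
Ȟ^1 = (3 − 0) − 3 = 0 plus torsion [2], so Ȟ^1 ≅ Z/2
Ȟ^2 = (0 − 0) − 0 = 0, so Ȟ^2 ≅ 0


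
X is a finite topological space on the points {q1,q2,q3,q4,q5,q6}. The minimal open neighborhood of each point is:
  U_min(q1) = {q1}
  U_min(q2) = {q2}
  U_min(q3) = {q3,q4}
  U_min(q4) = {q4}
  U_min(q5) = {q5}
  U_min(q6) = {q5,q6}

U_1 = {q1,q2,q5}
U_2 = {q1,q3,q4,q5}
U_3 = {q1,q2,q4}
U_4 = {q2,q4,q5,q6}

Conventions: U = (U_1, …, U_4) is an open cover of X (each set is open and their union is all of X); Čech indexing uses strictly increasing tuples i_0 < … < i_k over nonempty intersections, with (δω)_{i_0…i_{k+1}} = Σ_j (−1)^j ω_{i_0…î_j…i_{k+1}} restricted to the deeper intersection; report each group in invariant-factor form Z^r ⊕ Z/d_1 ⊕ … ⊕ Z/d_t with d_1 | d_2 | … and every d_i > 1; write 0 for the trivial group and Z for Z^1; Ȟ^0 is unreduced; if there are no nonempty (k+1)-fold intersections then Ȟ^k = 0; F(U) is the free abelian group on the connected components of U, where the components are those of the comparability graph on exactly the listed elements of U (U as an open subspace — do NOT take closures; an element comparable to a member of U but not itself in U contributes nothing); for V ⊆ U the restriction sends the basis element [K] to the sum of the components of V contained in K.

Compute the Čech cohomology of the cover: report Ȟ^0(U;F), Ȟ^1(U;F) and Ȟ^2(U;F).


nerve of the cover:
  U12={q1,q5} U13={q1,q2} U14={q2,q5} U23={q1,q4} U24={q4,q5} U34={q2,q4}
  U123={q1} U124={q5} U134={q2} U234={q4}
components per intersection:
  U1: {q1} {q2} {q5}
  U2: {q1} {q3,q4} {q5}
  U3: {q1} {q2} {q4}
  U4: {q2} {q4} {q5,q6}
  U12: {q1} {q5}
  U13: {q1} {q2}
  U14: {q2} {q5}
  U23: {q1} {q4}
  U24: {q4} {q5}
  U34: {q2} {q4}
  U123: {q1}
  U124: {q5}
  U134: {q2}
  U234: {q4}
C dims 12,12,4; δ0: rk 8, SNF 1^8; δ1: rk 4, SNF 1^4
Ȟ^0 = (12 − 8) − 0 = 4, so Ȟ^0 ≅ Z^4
Ȟ^1 = (12 − 4) − 8 = 0, so Ȟ^1 ≅ 0
Ȟ^2 = (4 − 0) − 4 = 0, so Ȟ^2 ≅ 0

Ȟ^0 = Z^4,  Ȟ^1 = 0,  Ȟ^2 = 0


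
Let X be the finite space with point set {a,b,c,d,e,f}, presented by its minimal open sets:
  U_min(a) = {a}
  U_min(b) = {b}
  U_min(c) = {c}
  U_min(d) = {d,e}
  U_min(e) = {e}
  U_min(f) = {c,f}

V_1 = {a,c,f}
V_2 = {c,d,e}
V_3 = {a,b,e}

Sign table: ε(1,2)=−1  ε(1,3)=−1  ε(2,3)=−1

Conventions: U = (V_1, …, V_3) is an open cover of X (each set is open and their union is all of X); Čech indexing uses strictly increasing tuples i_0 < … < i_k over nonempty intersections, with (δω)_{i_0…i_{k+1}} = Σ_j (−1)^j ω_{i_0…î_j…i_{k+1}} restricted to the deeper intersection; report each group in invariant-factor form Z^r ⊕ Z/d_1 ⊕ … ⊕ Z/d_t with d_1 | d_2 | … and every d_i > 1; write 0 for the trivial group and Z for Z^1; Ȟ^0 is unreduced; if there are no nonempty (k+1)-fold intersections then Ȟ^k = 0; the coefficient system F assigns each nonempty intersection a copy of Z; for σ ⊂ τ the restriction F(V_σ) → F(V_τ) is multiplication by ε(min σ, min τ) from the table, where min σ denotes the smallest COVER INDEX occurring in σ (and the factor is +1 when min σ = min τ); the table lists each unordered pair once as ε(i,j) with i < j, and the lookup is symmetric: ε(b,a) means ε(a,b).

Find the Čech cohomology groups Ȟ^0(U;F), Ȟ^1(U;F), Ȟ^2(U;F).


Ȟ^0 = 0, Ȟ^1 = Z/2, Ȟ^2 = 0

nerve of the cover:
  V12={c} V13={a} V23={e}
C dims 3,3; δ0: rk 3, SNF 1^2·2
Ȟ^0 = (3 − 3) − 0 = 0, so Ȟ^0 ≅ 0
Ȟ^1 = (3 − 0) − 3 = 0 plus torsion [2], so Ȟ^1 ≅ Z/2
Ȟ^2 = (0 − 0) − 0 = 0, so Ȟ^2 ≅ 0


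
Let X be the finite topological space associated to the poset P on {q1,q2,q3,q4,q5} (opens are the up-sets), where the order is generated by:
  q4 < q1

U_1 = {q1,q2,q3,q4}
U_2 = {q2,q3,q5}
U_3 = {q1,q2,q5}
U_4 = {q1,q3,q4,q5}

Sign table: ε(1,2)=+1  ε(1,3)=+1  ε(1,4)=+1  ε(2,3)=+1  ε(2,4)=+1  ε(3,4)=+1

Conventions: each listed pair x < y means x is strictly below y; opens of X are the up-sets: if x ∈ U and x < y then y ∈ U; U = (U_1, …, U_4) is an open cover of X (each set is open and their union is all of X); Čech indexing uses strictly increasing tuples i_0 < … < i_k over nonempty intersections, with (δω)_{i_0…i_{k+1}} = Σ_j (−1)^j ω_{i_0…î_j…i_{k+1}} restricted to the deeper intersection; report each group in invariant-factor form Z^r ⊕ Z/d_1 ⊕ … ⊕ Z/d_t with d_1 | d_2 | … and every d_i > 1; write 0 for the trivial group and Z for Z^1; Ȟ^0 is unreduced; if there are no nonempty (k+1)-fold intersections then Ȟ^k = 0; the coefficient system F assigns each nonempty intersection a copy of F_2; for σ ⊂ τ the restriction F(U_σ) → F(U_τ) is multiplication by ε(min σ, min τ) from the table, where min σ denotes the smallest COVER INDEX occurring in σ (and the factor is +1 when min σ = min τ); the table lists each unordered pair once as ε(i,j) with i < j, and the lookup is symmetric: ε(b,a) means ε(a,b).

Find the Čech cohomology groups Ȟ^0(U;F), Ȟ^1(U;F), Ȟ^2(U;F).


intersection data:
  U12={q2,q3} U13={q1,q2} U14={q1,q3,q4} U23={q2,q5} U24={q3,q5} U34={q1,q5}
  U123={q2} U124={q3} U134={q1} U234={q5}
C dims 4,6,4; δ0: rk_F2 3; δ1: rk_F2 3
Ȟ^0 = (4 − 3) − 0 = 1, so Ȟ^0 ≅ Z/2
Ȟ^1 = (6 − 3) − 3 = 0, so Ȟ^1 ≅ 0
Ȟ^2 = (4 − 0) − 3 = 1, so Ȟ^2 ≅ Z/2

Ȟ^0 ≅ Z/2; Ȟ^1 ≅ 0; Ȟ^2 ≅ Z/2


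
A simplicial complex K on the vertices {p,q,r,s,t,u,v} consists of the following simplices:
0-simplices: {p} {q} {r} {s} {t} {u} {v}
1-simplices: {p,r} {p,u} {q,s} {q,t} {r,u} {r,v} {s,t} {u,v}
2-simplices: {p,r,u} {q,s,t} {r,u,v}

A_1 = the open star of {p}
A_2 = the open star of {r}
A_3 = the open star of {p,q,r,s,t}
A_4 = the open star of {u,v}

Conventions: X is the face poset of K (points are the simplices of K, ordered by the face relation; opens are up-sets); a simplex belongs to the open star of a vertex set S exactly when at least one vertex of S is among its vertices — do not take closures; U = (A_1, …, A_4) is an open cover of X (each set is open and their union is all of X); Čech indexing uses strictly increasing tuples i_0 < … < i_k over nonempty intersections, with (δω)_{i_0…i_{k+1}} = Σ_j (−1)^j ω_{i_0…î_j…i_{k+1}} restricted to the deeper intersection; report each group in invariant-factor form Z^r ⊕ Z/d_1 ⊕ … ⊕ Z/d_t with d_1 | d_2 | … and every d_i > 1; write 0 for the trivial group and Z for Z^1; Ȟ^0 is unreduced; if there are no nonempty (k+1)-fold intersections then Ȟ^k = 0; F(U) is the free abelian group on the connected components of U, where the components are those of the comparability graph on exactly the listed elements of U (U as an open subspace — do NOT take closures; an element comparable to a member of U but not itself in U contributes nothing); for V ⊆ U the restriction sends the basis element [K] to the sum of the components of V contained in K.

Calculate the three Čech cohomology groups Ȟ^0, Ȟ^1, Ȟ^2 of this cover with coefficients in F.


Ȟ^0 = Z^2, Ȟ^1 = 0, Ȟ^2 = 0

nerve of the cover:
  A1={{p},{p,r},{p,u},{p,r,u}} A2={{r},{p,r},{r,u},{r,v},{p,r,u},{r,u,v}} A3={{p},{q},{r},{s},{t},{p,r},{p,u},{q,s},{q,t},{r,u},{r,v},{s,t},{p,r,u},{q,s,t},{r,u,v}} A4={{u},{v},{p,u},{r,u},{r,v},{u,v},{p,r,u},{r,u,v}}
  A12={{p,r},{p,r,u}} A13={{p},{p,r},{p,u},{p,r,u}} A14={{p,u},{p,r,u}} A23={{r},{p,r},{r,u},{r,v},{p,r,u},{r,u,v}} A24={{r,u},{r,v},{p,r,u},{r,u,v}} A34={{p,u},{r,u},{r,v},{p,r,u},{r,u,v}}
  A123={{p,r},{p,r,u}} A124={{p,r,u}} A134={{p,u},{p,r,u}} A234={{r,u},{r,v},{p,r,u},{r,u,v}}
  A1234={{p,r,u}}
components per intersection:
  A1: {{p},{p,r},{p,u},{p,r,u}}
  A2: {{r},{p,r},{r,u},{r,v},{p,r,u},{r,u,v}}
  A3: {{p},{r},{p,r},{p,u},{r,u},{r,v},{p,r,u},{r,u,v}} {{q},{s},{t},{q,s},{q,t},{s,t},{q,s,t}}
  A4: {{u},{v},{p,u},{r,u},{r,v},{u,v},{p,r,u},{r,u,v}}
  A12: {{p,r},{p,r,u}}
  A13: {{p},{p,r},{p,u},{p,r,u}}
  A14: {{p,u},{p,r,u}}
  A23: {{r},{p,r},{r,u},{r,v},{p,r,u},{r,u,v}}
  A24: {{r,u},{r,v},{p,r,u},{r,u,v}}
  A34: {{p,u},{r,u},{r,v},{p,r,u},{r,u,v}}
  A123: {{p,r},{p,r,u}}
  A124: {{p,r,u}}
  A134: {{p,u},{p,r,u}}
  A234: {{r,u},{r,v},{p,r,u},{r,u,v}}
  A1234: {{p,r,u}}
C dims 5,6,4,1; δ0: rk 3, SNF 1^3; δ1: rk 3, SNF 1^3; δ2: rk 1, SNF 1^1
Ȟ^0 = (5 − 3) − 0 = 2, so Ȟ^0 ≅ Z^2
Ȟ^1 = (6 − 3) − 3 = 0, so Ȟ^1 ≅ 0
Ȟ^2 = (4 − 1) − 3 = 0, so Ȟ^2 ≅ 0


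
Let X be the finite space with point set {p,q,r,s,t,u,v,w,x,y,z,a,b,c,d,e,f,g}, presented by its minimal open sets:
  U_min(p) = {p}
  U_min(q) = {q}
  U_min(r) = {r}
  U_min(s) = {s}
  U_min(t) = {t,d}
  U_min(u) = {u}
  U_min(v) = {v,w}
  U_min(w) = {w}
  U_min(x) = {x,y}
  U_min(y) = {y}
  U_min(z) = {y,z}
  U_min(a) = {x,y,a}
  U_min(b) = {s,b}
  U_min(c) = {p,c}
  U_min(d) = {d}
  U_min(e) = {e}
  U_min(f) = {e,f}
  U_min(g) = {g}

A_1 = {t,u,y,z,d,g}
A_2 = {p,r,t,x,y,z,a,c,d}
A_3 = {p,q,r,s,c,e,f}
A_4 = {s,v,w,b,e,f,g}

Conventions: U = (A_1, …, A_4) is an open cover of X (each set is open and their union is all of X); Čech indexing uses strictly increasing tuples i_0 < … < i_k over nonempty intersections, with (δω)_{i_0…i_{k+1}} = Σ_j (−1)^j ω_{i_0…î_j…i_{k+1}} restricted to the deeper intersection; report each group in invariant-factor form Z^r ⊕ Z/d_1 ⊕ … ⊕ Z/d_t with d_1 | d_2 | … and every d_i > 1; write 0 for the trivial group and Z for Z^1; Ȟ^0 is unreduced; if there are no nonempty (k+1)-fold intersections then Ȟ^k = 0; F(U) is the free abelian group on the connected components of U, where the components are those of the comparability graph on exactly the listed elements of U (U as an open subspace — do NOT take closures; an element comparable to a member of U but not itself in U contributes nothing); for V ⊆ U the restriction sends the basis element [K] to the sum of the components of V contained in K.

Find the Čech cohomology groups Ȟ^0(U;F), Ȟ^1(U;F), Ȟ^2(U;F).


Ȟ^0 = Z^10, Ȟ^1 = 0, Ȟ^2 = 0

nonempty overlaps:
  A12={t,y,z,d} A14={g} A23={p,r,c} A34={s,e,f}
components per intersection:
  A1: {t,d} {u} {y,z} {g}
  A2: {p,c} {r} {t,d} {x,y,z,a}
  A3: {p,c} {q} {r} {s} {e,f}
  A4: {s,b} {v,w} {e,f} {g}
  A12: {t,d} {y,z}
  A14: {g}
  A23: {p,c} {r}
  A34: {s} {e,f}
C dims 17,7; δ0: rk 7, SNF 1^7
degree 0: 17−7−0 = 10 → Ȟ^0 ≅ Z^10
degree 1: 7−0−7 = 0 → Ȟ^1 ≅ 0
degree 2: 0−0−0 = 0 → Ȟ^2 ≅ 0


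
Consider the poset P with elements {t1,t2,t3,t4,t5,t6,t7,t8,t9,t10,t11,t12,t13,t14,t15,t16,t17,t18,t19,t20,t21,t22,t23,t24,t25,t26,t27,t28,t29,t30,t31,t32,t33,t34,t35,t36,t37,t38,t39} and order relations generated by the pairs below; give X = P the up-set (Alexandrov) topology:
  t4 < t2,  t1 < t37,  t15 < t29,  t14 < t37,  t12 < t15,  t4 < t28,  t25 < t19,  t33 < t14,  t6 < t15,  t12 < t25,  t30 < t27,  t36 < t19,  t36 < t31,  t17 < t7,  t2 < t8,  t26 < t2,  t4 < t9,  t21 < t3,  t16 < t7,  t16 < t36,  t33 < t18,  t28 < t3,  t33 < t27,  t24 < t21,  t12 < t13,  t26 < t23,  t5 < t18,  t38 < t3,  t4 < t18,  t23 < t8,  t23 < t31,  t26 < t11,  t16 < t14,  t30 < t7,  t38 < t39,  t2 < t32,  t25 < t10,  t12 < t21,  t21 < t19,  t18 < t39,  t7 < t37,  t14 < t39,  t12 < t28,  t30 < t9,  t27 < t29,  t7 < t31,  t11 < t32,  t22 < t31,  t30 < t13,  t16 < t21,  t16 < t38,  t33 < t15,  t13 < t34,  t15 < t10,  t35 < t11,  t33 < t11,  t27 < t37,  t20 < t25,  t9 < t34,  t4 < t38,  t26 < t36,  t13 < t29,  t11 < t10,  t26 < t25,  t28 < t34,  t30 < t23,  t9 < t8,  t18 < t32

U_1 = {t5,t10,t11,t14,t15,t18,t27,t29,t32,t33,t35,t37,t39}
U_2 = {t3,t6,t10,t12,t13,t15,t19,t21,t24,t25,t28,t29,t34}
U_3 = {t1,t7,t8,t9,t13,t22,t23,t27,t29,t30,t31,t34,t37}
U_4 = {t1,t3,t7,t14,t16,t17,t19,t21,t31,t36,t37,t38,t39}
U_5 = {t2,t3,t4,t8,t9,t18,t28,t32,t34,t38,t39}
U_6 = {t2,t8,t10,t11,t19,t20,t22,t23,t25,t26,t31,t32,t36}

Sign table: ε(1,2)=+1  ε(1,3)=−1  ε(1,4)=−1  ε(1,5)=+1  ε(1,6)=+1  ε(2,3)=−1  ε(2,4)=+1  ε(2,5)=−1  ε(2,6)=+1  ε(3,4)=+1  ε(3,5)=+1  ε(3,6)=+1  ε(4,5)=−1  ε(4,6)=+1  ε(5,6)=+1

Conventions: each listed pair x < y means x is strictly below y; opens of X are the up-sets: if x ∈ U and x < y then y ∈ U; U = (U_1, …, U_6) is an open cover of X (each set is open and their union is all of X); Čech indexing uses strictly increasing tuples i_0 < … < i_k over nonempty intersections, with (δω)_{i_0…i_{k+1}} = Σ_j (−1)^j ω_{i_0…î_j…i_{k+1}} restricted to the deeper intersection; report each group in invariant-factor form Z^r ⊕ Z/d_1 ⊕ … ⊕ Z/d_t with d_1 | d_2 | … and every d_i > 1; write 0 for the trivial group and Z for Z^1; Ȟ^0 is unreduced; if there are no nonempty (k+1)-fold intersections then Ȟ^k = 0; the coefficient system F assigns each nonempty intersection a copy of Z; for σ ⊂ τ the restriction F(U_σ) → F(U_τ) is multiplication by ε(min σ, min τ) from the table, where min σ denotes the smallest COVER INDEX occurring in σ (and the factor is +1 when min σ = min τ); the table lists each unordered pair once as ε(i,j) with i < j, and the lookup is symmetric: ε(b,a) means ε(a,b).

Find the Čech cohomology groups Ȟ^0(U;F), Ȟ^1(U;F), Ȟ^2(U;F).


cover nerve:
  U12={t10,t15,t29} U13={t27,t29,t37} U14={t14,t37,t39} U15={t18,t32,t39} U16={t10,t11,t32} U23={t13,t29,t34} U24={t3,t19,t21} U25={t3,t28,t34} U26={t10,t19,t25} U34={t1,t7,t31,t37} U35={t8,t9,t34} U36={t8,t22,t23,t31} U45={t3,t38,t39} U46={t19,t31,t36} U56={t2,t8,t32}
  U123={t29} U126={t10} U134={t37} U145={t39} U156={t32} U235={t34} U245={t3} U246={t19} U346={t31} U356={t8}
C dims 6,15,10; δ0: rk 6, SNF 1^5·2; δ1: rk 9, SNF 1^9
Ȟ^0: (6−6)−0=0 ⇒ 0
Ȟ^1: (15−9)−6=0 plus torsion [2] ⇒ Z/2
Ȟ^2: (10−0)−9=1 ⇒ Z

Ȟ^0 = 0; Ȟ^1 = Z/2; Ȟ^2 = Z


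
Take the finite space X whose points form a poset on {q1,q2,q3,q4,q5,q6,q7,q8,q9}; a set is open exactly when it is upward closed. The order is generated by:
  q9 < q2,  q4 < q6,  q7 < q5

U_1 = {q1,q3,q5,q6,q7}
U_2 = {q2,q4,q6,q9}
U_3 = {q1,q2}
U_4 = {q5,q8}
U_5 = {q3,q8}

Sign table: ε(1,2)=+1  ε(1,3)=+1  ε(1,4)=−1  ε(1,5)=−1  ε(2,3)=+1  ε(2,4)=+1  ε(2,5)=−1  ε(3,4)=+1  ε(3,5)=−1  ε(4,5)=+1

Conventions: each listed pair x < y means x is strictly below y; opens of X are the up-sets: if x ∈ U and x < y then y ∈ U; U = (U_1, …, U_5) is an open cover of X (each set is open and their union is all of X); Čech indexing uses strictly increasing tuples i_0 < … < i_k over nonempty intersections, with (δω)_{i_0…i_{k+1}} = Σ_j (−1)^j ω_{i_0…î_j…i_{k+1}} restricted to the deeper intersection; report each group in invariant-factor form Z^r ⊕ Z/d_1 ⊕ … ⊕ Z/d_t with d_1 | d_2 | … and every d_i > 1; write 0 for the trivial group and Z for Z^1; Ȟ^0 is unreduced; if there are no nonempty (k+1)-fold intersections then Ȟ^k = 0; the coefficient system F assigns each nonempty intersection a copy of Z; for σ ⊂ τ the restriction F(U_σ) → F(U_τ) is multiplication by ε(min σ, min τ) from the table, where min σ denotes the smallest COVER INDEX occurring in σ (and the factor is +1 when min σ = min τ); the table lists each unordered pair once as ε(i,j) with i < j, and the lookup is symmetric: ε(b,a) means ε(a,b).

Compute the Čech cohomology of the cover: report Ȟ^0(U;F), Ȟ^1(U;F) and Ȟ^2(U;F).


nerve of the cover:
  U12={q6} U13={q1} U14={q5} U15={q3} U23={q2} U45={q8}
C dims 5,6; δ0: rk 4, SNF 1^4
Ȟ^0 = (5 − 4) − 0 = 1, so Ȟ^0 ≅ Z
Ȟ^1 = (6 − 0) − 4 = 2, so Ȟ^1 ≅ Z^2
Ȟ^2 = (0 − 0) − 0 = 0, so Ȟ^2 ≅ 0

Ȟ^0 ≅ Z, Ȟ^1 ≅ Z^2 and Ȟ^2 ≅ 0


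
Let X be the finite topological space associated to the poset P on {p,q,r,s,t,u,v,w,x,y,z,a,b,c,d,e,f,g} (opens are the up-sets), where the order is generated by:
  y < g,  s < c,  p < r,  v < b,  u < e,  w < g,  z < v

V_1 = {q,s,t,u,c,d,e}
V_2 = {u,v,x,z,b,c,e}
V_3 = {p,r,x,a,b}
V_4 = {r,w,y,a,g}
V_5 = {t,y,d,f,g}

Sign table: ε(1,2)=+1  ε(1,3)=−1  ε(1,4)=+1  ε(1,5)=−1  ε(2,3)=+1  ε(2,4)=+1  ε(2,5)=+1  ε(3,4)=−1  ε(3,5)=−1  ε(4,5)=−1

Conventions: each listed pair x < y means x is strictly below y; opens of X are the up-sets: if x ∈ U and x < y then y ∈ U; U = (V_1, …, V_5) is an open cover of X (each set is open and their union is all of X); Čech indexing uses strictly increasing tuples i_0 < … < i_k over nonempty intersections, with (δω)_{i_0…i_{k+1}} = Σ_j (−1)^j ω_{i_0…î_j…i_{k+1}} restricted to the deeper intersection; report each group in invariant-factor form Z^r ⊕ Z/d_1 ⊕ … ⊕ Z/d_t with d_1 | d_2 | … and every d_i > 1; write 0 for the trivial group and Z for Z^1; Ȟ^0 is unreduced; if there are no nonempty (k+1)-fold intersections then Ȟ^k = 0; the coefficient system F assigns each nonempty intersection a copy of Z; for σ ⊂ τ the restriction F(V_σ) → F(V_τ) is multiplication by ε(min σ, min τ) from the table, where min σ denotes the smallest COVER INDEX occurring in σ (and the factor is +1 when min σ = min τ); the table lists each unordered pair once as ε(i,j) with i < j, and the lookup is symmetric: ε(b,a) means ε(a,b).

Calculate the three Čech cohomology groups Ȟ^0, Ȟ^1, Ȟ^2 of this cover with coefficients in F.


nonempty intersections:
  V12={u,c,e} V15={t,d} V23={x,b} V34={r,a} V45={y,g}
C dims 5,5; δ0: rk 5, SNF 1^4·2
Ȟ^0: (5−5)−0=0 ⇒ 0
Ȟ^1: (5−0)−5=0 plus torsion [2] ⇒ Z/2
Ȟ^2: (0−0)−0=0 ⇒ 0

Ȟ^0 = 0, Ȟ^1 = Z/2, Ȟ^2 = 0


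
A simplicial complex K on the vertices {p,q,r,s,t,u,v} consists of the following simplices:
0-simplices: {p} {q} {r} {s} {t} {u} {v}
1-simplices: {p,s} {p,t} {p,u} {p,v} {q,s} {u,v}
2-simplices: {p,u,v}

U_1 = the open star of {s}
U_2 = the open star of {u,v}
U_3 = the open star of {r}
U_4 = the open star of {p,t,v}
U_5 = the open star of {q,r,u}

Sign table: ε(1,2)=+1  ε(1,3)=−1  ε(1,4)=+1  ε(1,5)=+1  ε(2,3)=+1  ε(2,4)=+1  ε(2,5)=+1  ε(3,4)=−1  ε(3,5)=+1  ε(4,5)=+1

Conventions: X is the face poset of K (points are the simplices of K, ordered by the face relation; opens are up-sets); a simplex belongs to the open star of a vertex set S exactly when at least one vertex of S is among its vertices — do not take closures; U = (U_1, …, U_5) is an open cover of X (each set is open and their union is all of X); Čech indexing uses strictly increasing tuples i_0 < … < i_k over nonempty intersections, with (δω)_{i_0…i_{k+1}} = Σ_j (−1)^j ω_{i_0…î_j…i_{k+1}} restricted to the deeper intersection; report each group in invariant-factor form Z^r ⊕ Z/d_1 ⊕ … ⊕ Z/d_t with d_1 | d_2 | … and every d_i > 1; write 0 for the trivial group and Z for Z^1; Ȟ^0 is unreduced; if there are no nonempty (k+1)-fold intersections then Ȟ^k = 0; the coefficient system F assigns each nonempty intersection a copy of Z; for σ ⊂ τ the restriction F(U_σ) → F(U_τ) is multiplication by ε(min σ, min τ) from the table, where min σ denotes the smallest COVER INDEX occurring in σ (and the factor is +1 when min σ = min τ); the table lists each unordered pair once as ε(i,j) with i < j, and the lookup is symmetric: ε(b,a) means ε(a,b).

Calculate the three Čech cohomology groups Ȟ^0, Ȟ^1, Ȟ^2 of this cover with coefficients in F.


nerve simplices:
  U1={{s},{p,s},{q,s}} U2={{u},{v},{p,u},{p,v},{u,v},{p,u,v}} U3={{r}} U4={{p},{t},{v},{p,s},{p,t},{p,u},{p,v},{u,v},{p,u,v}} U5={{q},{r},{u},{p,u},{q,s},{u,v},{p,u,v}}
  U14={{p,s}} U15={{q,s}} U24={{v},{p,u},{p,v},{u,v},{p,u,v}} U25={{u},{p,u},{u,v},{p,u,v}} U35={{r}} U45={{p,u},{u,v},{p,u,v}}
  U245={{p,u},{u,v},{p,u,v}}
C dims 5,6,1; δ0: rk 4, SNF 1^4; δ1: rk 1, SNF 1^1
degree 0: 5−4−0 = 1 → Ȟ^0 ≅ Z
degree 1: 6−1−4 = 1 → Ȟ^1 ≅ Z
degree 2: 1−0−1 = 0 → Ȟ^2 ≅ 0

Ȟ^0 ≅ Z, Ȟ^1 ≅ Z, Ȟ^2 ≅ 0


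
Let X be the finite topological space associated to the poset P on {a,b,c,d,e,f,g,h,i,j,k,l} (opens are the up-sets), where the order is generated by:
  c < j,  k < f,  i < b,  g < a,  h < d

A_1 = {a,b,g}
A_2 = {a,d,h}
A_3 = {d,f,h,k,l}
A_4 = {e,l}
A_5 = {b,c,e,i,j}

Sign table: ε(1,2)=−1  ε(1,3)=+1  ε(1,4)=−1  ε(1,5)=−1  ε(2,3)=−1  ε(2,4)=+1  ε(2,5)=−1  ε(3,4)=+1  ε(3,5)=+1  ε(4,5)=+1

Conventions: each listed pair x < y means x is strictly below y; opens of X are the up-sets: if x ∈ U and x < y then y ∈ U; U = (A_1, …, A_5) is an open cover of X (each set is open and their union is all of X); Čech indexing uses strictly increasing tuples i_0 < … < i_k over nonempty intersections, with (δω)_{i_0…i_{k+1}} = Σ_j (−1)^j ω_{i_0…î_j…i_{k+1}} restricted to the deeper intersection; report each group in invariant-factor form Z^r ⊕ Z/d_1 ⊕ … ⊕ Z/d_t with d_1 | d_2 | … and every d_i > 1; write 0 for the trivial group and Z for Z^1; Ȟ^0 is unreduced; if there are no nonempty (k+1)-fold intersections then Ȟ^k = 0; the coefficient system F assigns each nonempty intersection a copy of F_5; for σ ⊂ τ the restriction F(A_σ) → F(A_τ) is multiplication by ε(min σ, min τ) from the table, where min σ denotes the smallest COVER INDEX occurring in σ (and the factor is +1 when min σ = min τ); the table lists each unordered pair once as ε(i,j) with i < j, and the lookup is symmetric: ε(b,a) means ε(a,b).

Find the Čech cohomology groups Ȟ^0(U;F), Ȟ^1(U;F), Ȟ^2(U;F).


nerve simplices:
  A12={a} A15={b} A23={d,h} A34={l} A45={e}
C dims 5,5; δ0: rk_F5 5
degree 0: 5−5−0 = 0 → Ȟ^0 ≅ 0
degree 1: 5−0−5 = 0 → Ȟ^1 ≅ 0
degree 2: 0−0−0 = 0 → Ȟ^2 ≅ 0

Ȟ^0 ≅ 0,  Ȟ^1 ≅ 0,  Ȟ^2 ≅ 0


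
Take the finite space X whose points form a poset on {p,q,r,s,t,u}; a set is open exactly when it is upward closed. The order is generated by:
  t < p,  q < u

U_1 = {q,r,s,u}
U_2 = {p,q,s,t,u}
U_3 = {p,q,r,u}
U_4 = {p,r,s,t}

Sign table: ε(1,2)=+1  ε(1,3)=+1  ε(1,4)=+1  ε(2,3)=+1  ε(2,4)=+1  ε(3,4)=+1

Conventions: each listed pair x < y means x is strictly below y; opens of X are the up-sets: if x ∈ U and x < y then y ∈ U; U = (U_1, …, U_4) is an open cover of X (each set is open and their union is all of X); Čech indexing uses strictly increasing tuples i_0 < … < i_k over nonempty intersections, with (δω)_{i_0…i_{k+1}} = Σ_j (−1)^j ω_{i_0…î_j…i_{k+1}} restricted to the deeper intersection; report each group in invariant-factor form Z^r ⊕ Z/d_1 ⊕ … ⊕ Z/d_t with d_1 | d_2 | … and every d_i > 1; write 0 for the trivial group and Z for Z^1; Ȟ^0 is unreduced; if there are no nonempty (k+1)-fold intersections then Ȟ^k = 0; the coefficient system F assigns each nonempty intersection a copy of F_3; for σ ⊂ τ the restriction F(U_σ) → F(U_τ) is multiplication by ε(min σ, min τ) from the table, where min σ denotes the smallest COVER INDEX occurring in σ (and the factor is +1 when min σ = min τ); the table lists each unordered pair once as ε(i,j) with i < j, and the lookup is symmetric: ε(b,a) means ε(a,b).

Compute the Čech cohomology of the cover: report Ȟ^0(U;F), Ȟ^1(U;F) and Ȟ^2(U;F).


nerve of the cover:
  U12={q,s,u} U13={q,r,u} U14={r,s} U23={p,q,u} U24={p,s,t} U34={p,r}
  U123={q,u} U124={s} U134={r} U234={p}
C dims 4,6,4; δ0: rk_F3 3; δ1: rk_F3 3
Ȟ^0 = (4 − 3) − 0 = 1, so Ȟ^0 ≅ Z/3
Ȟ^1 = (6 − 3) − 3 = 0, so Ȟ^1 ≅ 0
Ȟ^2 = (4 − 0) − 3 = 1, so Ȟ^2 ≅ Z/3

Ȟ^0 = Z/3, Ȟ^1 = 0 and Ȟ^2 = Z/3


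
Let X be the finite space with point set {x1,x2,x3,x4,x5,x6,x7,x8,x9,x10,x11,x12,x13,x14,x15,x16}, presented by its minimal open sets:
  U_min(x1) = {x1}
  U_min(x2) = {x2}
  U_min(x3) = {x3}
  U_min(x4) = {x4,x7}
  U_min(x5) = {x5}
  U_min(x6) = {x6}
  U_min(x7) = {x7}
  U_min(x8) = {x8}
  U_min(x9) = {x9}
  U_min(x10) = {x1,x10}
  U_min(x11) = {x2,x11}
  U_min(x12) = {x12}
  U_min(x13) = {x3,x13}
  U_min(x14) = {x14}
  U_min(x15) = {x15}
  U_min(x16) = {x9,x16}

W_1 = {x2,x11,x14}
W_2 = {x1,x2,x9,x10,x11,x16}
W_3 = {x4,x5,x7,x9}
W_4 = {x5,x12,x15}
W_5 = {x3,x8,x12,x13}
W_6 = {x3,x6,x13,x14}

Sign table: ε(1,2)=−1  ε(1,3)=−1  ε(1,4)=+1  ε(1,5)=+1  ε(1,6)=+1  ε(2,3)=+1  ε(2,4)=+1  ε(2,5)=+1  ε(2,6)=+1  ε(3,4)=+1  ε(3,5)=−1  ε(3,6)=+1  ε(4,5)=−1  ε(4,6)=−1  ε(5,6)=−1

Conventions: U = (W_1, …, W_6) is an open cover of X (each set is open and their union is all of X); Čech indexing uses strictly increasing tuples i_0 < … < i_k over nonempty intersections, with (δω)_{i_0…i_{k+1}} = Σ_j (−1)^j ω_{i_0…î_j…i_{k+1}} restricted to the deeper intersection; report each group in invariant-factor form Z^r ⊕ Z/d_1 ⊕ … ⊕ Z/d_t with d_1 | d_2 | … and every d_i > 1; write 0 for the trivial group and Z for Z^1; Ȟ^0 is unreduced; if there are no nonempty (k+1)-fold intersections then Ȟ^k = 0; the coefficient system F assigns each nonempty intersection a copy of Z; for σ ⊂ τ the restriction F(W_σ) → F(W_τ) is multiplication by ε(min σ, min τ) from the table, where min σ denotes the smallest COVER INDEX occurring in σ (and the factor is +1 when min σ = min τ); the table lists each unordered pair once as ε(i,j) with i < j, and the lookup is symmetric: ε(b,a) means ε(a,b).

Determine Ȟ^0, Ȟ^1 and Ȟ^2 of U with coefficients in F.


Ȟ^0 ≅ 0, Ȟ^1 ≅ Z/2, Ȟ^2 ≅ 0

intersection data:
  W12={x2,x11} W16={x14} W23={x9} W34={x5} W45={x12} W56={x3,x13}
C dims 6,6; δ0: rk 6, SNF 1^5·2
Ȟ^0 = (6 − 6) − 0 = 0, so Ȟ^0 ≅ 0
Ȟ^1 = (6 − 0) − 6 = 0 plus torsion [2], so Ȟ^1 ≅ Z/2
Ȟ^2 = (0 − 0) − 0 = 0, so Ȟ^2 ≅ 0


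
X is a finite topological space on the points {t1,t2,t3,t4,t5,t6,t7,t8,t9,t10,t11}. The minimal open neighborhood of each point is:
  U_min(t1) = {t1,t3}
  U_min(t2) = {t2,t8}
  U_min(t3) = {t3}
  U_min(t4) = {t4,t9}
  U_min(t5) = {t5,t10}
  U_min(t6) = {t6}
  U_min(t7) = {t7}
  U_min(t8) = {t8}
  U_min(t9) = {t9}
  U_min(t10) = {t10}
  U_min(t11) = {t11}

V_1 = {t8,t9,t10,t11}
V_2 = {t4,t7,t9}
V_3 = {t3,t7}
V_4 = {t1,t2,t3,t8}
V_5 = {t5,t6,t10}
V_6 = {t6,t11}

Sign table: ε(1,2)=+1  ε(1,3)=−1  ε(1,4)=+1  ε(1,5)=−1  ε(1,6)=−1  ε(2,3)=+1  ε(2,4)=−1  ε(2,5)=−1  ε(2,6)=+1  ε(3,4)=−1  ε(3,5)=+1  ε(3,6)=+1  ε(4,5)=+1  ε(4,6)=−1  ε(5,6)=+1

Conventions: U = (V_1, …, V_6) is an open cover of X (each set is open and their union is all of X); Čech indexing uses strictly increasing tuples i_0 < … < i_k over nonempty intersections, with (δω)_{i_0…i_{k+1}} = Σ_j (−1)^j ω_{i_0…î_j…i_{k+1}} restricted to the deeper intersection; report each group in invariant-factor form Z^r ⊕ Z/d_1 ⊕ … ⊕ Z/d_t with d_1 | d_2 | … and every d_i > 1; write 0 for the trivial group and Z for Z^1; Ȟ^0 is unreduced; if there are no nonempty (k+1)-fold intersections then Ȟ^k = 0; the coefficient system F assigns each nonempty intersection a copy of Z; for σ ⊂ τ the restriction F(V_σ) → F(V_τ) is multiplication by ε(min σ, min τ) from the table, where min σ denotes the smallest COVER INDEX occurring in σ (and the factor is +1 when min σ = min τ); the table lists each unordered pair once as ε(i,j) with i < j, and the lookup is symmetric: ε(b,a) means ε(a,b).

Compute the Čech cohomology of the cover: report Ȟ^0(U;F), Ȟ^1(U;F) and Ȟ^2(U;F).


cover nerve:
  V12={t9} V14={t8} V15={t10} V16={t11} V23={t7} V34={t3} V56={t6}
C dims 6,7; δ0: rk 6, SNF 1^5·2
Ȟ^0: (6−6)−0=0 ⇒ 0
Ȟ^1: (7−0)−6=1 plus torsion [2] ⇒ Z ⊕ Z/2
Ȟ^2: (0−0)−0=0 ⇒ 0

Ȟ^0(U;F) ≅ 0,  Ȟ^1(U;F) ≅ Z ⊕ Z/2,  Ȟ^2(U;F) ≅ 0


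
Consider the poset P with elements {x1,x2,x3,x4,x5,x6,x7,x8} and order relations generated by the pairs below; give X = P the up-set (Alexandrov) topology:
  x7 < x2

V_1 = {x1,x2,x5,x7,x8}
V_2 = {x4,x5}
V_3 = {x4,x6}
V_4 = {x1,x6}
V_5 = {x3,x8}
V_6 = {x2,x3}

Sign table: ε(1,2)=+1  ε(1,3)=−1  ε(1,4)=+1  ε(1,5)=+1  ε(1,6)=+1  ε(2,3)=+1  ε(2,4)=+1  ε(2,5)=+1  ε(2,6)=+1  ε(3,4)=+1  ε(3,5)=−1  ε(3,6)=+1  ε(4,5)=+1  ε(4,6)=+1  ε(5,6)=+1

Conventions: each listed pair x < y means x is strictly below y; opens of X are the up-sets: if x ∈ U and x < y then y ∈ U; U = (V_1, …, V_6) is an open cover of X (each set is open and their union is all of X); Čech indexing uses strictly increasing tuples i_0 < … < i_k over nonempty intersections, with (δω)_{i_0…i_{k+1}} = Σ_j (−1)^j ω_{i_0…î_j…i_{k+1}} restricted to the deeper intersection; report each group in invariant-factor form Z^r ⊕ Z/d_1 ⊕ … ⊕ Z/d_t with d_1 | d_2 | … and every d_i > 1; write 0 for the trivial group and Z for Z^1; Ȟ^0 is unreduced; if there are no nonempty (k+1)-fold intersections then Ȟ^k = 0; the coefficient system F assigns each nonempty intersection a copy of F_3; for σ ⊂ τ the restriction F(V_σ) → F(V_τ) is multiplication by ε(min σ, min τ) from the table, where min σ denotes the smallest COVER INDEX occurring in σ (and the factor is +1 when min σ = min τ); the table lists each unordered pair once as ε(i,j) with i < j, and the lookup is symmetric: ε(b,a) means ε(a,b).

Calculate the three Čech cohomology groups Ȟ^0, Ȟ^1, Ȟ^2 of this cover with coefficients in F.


Ȟ^0 = Z/3,  Ȟ^1 = Z/3 ⊕ Z/3,  Ȟ^2 = 0

nonempty overlaps:
  V12={x5} V14={x1} V15={x8} V16={x2} V23={x4} V34={x6} V56={x3}
C dims 6,7; δ0: rk_F3 5
degree 0: 6−5−0 = 1 → Ȟ^0 ≅ Z/3
degree 1: 7−0−5 = 2 → Ȟ^1 ≅ Z/3 ⊕ Z/3
degree 2: 0−0−0 = 0 → Ȟ^2 ≅ 0


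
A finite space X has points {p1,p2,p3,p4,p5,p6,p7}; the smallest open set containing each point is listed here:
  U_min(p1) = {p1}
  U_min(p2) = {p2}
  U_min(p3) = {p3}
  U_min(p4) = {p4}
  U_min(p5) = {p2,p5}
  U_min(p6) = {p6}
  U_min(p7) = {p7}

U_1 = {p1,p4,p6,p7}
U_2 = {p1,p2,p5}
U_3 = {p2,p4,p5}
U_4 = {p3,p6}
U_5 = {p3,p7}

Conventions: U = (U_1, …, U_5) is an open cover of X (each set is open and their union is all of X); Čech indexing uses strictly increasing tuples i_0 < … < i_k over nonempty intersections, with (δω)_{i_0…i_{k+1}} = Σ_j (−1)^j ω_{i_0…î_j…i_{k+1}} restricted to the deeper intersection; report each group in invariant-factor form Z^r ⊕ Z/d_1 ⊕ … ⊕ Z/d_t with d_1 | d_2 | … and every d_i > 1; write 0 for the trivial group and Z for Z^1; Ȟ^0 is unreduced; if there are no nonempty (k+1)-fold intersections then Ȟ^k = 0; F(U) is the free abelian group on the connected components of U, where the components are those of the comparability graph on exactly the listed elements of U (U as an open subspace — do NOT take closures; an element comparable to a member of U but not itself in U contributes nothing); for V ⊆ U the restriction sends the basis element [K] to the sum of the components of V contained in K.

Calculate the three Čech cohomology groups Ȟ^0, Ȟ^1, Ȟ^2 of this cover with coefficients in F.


nerve simplices:
  U12={p1} U13={p4} U14={p6} U15={p7} U23={p2,p5} U45={p3}
components per intersection:
  U1: {p1} {p4} {p6} {p7}
  U2: {p1} {p2,p5}
  U3: {p2,p5} {p4}
  U4: {p3} {p6}
  U5: {p3} {p7}
  U12: {p1}
  U13: {p4}
  U14: {p6}
  U15: {p7}
  U23: {p2,p5}
  U45: {p3}
C dims 12,6; δ0: rk 6, SNF 1^6
degree 0: 12−6−0 = 6 → Ȟ^0 ≅ Z^6
degree 1: 6−0−6 = 0 → Ȟ^1 ≅ 0
degree 2: 0−0−0 = 0 → Ȟ^2 ≅ 0

Ȟ^0 = Z^6; Ȟ^1 = 0; Ȟ^2 = 0


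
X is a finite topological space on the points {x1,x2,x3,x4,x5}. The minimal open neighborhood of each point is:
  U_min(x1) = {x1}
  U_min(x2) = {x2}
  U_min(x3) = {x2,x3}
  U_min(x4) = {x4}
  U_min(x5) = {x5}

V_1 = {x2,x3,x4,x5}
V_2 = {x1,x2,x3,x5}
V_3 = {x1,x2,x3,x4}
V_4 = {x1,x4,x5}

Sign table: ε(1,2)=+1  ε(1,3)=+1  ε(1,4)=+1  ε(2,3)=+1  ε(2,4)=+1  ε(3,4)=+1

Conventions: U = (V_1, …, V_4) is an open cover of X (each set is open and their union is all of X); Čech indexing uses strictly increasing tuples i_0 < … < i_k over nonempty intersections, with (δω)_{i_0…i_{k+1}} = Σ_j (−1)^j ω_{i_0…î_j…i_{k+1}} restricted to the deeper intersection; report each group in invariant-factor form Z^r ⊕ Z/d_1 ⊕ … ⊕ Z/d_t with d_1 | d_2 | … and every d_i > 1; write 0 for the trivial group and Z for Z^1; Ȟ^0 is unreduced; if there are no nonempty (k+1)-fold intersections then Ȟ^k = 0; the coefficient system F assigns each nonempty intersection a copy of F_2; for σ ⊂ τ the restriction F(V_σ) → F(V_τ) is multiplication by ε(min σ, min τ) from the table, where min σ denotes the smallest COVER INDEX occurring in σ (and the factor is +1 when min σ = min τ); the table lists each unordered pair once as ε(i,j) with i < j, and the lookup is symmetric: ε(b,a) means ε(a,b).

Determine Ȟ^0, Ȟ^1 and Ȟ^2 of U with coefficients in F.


nerve of the cover:
  V12={x2,x3,x5} V13={x2,x3,x4} V14={x4,x5} V23={x1,x2,x3} V24={x1,x5} V34={x1,x4}
  V123={x2,x3} V124={x5} V134={x4} V234={x1}
C dims 4,6,4; δ0: rk_F2 3; δ1: rk_F2 3
Ȟ^0 = (4 − 3) − 0 = 1, so Ȟ^0 ≅ Z/2
Ȟ^1 = (6 − 3) − 3 = 0, so Ȟ^1 ≅ 0
Ȟ^2 = (4 − 0) − 3 = 1, so Ȟ^2 ≅ Z/2

Ȟ^0 ≅ Z/2, Ȟ^1 ≅ 0 and Ȟ^2 ≅ Z/2


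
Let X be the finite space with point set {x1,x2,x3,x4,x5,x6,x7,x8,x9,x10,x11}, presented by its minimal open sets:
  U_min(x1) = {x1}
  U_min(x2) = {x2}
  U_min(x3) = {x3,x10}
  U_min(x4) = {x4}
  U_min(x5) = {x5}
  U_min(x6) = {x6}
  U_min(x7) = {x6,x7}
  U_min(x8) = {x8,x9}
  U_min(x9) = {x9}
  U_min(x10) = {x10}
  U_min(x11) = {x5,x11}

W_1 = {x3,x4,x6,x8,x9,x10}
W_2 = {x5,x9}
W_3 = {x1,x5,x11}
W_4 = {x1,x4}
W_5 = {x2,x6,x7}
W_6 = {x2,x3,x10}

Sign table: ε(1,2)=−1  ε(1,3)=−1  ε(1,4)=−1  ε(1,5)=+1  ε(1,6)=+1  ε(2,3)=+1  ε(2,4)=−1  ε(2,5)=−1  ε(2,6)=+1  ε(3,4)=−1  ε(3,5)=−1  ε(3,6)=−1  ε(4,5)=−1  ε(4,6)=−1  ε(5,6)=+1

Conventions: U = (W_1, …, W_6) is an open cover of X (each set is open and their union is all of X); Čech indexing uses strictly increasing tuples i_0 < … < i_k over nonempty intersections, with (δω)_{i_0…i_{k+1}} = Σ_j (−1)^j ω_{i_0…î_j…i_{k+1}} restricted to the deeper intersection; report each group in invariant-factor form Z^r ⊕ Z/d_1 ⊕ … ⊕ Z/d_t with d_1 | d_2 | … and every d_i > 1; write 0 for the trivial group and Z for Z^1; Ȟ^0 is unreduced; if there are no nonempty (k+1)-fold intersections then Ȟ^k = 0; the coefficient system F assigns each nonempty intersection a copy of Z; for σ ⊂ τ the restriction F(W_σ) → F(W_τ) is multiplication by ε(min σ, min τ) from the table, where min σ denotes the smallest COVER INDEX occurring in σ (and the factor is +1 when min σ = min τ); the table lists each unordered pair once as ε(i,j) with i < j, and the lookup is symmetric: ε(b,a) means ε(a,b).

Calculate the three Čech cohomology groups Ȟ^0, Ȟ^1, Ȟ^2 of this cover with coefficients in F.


Ȟ^0(U;F) ≅ 0, Ȟ^1(U;F) ≅ Z ⊕ Z/2 and Ȟ^2(U;F) ≅ 0

nerve of the cover:
  W12={x9} W14={x4} W15={x6} W16={x3,x10} W23={x5} W34={x1} W56={x2}
C dims 6,7; δ0: rk 6, SNF 1^5·2
Ȟ^0 = (6 − 6) − 0 = 0, so Ȟ^0 ≅ 0
Ȟ^1 = (7 − 0) − 6 = 1 plus torsion [2], so Ȟ^1 ≅ Z ⊕ Z/2
Ȟ^2 = (0 − 0) − 0 = 0, so Ȟ^2 ≅ 0


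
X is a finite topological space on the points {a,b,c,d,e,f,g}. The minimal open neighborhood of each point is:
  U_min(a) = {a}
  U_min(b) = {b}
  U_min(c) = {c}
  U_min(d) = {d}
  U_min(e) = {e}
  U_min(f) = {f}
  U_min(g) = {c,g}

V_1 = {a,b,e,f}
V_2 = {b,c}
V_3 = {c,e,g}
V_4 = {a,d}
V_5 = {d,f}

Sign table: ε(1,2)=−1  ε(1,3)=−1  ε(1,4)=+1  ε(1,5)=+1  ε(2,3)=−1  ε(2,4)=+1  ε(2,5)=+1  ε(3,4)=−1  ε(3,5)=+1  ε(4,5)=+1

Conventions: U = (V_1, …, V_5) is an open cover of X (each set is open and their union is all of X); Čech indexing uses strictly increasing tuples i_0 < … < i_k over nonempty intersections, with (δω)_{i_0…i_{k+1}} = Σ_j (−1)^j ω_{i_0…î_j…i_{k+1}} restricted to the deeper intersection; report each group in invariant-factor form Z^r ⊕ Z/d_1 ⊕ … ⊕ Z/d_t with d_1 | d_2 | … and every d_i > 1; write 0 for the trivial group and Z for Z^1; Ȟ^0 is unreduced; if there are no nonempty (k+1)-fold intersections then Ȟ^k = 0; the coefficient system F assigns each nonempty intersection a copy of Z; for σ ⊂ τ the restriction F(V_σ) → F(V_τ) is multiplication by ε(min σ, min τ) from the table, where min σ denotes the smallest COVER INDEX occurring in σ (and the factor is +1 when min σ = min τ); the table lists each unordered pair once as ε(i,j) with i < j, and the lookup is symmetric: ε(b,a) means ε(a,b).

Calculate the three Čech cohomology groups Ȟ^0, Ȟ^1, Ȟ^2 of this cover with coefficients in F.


nonempty overlaps:
  V12={b} V13={e} V14={a} V15={f} V23={c} V45={d}
C dims 5,6; δ0: rk 5, SNF 1^4·2
degree 0: 5−5−0 = 0 → Ȟ^0 ≅ 0
degree 1: 6−0−5 = 1 plus torsion [2] → Ȟ^1 ≅ Z ⊕ Z/2
degree 2: 0−0−0 = 0 → Ȟ^2 ≅ 0

Ȟ^0 = 0; Ȟ^1 = Z ⊕ Z/2; Ȟ^2 = 0


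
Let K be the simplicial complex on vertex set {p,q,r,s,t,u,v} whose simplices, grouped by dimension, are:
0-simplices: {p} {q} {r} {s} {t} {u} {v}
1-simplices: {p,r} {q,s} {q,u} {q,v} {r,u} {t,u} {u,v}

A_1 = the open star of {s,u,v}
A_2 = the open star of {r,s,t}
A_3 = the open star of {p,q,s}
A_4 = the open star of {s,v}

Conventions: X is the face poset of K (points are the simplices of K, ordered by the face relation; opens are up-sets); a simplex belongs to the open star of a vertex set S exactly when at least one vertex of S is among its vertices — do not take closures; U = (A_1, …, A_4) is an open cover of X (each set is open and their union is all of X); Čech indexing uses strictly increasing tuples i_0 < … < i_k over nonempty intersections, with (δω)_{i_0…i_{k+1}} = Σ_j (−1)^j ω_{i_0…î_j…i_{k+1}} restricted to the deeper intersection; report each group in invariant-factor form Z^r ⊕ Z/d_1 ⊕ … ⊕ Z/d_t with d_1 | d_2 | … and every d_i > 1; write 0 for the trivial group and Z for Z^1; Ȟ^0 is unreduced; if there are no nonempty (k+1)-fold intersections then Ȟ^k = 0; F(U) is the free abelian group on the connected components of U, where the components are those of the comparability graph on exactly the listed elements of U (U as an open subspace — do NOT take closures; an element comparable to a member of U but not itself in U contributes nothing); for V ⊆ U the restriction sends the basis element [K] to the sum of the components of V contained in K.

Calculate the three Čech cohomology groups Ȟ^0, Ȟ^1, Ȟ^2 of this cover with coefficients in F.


Ȟ^0 ≅ Z, Ȟ^1 ≅ Z, Ȟ^2 ≅ 0

nerve simplices:
  A1={{s},{u},{v},{q,s},{q,u},{q,v},{r,u},{t,u},{u,v}} A2={{r},{s},{t},{p,r},{q,s},{r,u},{t,u}} A3={{p},{q},{s},{p,r},{q,s},{q,u},{q,v}} A4={{s},{v},{q,s},{q,v},{u,v}}
  A12={{s},{q,s},{r,u},{t,u}} A13={{s},{q,s},{q,u},{q,v}} A14={{s},{v},{q,s},{q,v},{u,v}} A23={{s},{p,r},{q,s}} A24={{s},{q,s}} A34={{s},{q,s},{q,v}}
  A123={{s},{q,s}} A124={{s},{q,s}} A134={{s},{q,s},{q,v}} A234={{s},{q,s}}
  A1234={{s},{q,s}}
components per intersection:
  A1: {{s},{q,s}} {{u},{v},{q,u},{q,v},{r,u},{t,u},{u,v}}
  A2: {{r},{p,r},{r,u}} {{s},{q,s}} {{t},{t,u}}
  A3: {{p},{p,r}} {{q},{s},{q,s},{q,u},{q,v}}
  A4: {{s},{q,s}} {{v},{q,v},{u,v}}
  A12: {{s},{q,s}} {{r,u}} {{t,u}}
  A13: {{s},{q,s}} {{q,u}} {{q,v}}
  A14: {{s},{q,s}} {{v},{q,v},{u,v}}
  A23: {{s},{q,s}} {{p,r}}
  A24: {{s},{q,s}}
  A34: {{s},{q,s}} {{q,v}}
  A123: {{s},{q,s}}
  A124: {{s},{q,s}}
  A134: {{s},{q,s}} {{q,v}}
  A234: {{s},{q,s}}
  A1234: {{s},{q,s}}
C dims 9,13,5,1; δ0: rk 8, SNF 1^8; δ1: rk 4, SNF 1^4; δ2: rk 1, SNF 1^1
degree 0: 9−8−0 = 1 → Ȟ^0 ≅ Z
degree 1: 13−4−8 = 1 → Ȟ^1 ≅ Z
degree 2: 5−1−4 = 0 → Ȟ^2 ≅ 0
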